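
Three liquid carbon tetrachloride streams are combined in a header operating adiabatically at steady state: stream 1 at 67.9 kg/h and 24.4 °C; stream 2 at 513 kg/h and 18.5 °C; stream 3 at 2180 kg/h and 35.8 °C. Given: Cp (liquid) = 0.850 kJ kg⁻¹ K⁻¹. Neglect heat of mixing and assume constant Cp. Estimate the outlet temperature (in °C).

Adiabatic, steady state ⇒ Σ ṁᵢCp,ᵢ(T_out − Tᵢ) = 0
T_out = Σ ṁᵢCp,ᵢTᵢ / Σ ṁᵢCp,ᵢ
      = 75813 / 2346.8 = 32.305 °C

T_out = 32.3 °C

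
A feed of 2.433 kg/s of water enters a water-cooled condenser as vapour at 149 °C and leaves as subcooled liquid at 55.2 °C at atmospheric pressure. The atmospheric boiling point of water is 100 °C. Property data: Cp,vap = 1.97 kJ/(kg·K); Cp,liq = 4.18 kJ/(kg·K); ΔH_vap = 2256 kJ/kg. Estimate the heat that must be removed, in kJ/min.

vapour 149→100 °C: -96.53 kJ/kg
condensation at 100 °C: -2256 kJ/kg
liquid 100→55.2 °C: -187.26 kJ/kg
Δh = -96.53 + -2256 + -187.26 = -2539.8 kJ/kg
Q = ṁ·Δh = 2.433 kg/s × -2539.8 kJ/kg = -6179.3 kJ/s
|Q| = 6179.3 kW = 370760 kJ/min

Q_c = 371000 kJ/min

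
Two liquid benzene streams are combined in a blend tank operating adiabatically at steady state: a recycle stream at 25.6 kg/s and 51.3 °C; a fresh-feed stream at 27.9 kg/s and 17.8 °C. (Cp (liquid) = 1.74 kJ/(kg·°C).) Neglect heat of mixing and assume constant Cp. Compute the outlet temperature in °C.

T_out = 33.8 °C

Energy balance with Q = 0: Σ ṁᵢCp,ᵢ(T_out − Tᵢ) = 0
Σ ṁᵢCp,ᵢTᵢ = 25.6×1.74×51.3 + 27.9×1.74×17.8 = 3149.2
Σ ṁᵢCp,ᵢ = 25.6×1.74 + 27.9×1.74 = 93.09
T_out = 3149.2 / 93.09 = 33.83 °C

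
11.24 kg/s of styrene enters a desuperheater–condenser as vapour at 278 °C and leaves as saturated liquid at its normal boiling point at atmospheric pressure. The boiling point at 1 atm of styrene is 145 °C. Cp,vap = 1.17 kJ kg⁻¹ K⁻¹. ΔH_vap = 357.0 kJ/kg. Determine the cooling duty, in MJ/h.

Q_c = 20700 MJ/h

vapour 278→145 °C: -155.61 kJ/kg
condensation at 145 °C: -357 kJ/kg
Δh = -155.61 + -357 = -512.61 kJ/kg
Q = ṁ·Δh = 11.24 kg/s × -512.61 kJ/kg = -5761.7 kJ/s
|Q| = 5761.7 kW = 20742 MJ/h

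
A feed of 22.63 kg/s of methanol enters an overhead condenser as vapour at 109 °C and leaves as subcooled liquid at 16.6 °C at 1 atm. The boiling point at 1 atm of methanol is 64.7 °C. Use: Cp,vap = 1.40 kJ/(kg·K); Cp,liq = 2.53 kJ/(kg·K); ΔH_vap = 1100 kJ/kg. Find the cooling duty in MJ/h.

vapour 109→64.7 °C: -62.02 kJ/kg
condensation at 64.7 °C: -1100 kJ/kg
liquid 64.7→16.6 °C: -121.69 kJ/kg
Δh = -62.02 + -1100 + -121.69 = -1283.7 kJ/kg
Q = ṁ·Δh = 22.63 kg/s × -1283.7 kJ/kg = -29050 kJ/s
|Q| = 29050 kW = 104580 MJ/h

Q_c = 105000 MJ/h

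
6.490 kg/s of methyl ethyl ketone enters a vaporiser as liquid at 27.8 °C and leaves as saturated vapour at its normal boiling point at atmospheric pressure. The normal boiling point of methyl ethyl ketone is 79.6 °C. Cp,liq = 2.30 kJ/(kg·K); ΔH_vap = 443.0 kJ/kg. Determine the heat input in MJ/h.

liquid 27.8→79.6 °C: 119.14 kJ/kg
vaporisation at 79.6 °C: 443 kJ/kg
Δh = 119.14 + 443 = 562.14 kJ/kg
Q = ṁ·Δh = 6.490 kg/s × 562.14 kJ/kg = 3648.3 kJ/s
|Q| = 3648.3 kW = 13134 MJ/h

Q = 13100 MJ/h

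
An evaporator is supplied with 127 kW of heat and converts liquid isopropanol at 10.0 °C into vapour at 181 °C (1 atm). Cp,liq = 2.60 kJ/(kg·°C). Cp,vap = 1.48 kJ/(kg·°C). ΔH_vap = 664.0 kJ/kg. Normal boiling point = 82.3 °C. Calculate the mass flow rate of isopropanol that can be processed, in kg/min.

Δh = 2.60×(82.3−10.0) + 664.0 + 1.48×(181−82.3) = 998.06 kJ/kg
Q = 127 kW = 127 kJ/s = 7620 kJ/min
ṁ = Q/Δh = 7620 / 998.06 = 7.6348 kg/min

ṁ = 7.63 kg/min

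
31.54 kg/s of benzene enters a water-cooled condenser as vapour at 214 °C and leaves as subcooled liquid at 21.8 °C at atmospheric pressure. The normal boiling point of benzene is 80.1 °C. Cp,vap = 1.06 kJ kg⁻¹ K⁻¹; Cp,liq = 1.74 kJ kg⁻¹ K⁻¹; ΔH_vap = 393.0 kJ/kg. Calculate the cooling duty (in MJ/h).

vapour 214→80.1 °C: -141.93 kJ/kg
condensation at 80.1 °C: -393 kJ/kg
liquid 80.1→21.8 °C: -101.44 kJ/kg
Δh = -141.93 + -393 + -101.44 = -636.38 kJ/kg
Q = ṁ·Δh = 31.54 kg/s × -636.38 kJ/kg = -20071 kJ/s
|Q| = 20071 kW = 72257 MJ/h

Q_c = 72300 MJ/h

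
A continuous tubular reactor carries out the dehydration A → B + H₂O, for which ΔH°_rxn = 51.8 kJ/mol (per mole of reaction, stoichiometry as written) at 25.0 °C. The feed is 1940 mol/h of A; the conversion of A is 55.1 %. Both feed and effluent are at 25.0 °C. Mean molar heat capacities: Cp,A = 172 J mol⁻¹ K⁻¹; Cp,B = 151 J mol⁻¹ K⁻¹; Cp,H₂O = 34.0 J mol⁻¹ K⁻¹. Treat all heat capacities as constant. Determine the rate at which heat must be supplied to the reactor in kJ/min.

Extent of reaction ξ = 0.551 × 1940 = 1068.9 mol/h
Reaction term: ξ·ΔH°_rxn = 1068.9 × 51.8 = 55371 kJ/h
Q = ΔH = 55371 kJ/h = 15.381 kW
Heat supplied = 922.85 kJ/min

Q_in = 923 kJ/min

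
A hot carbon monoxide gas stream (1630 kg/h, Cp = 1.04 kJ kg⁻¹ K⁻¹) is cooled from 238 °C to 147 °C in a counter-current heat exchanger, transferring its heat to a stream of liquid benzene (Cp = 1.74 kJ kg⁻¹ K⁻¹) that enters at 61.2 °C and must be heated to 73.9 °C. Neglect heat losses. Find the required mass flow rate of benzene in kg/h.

Heat released by hot stream: Q = 1630 × 1.04 × (238 − 147) = 154260 kJ/h
Energy balance on cold side (adiabatic exchanger): Q = ṁ_c·Cp_c·(T_c,out − T_c,in)
ṁ_c = 154260 / [1.74 × (73.9 − 61.2)] = 6980.9 kg/h

ṁ_c = 6980 kg/h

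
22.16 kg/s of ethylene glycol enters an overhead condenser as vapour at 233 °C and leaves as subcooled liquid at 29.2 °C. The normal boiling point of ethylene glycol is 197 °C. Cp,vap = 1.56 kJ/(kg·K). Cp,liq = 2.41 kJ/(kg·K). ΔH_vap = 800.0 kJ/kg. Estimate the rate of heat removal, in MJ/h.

Q_c = 101000 MJ/h

vapour 233→197 °C: -56.16 kJ/kg
condensation at 197 °C: -800 kJ/kg
liquid 197→29.2 °C: -404.4 kJ/kg
Δh = -56.16 + -800 + -404.4 = -1260.6 kJ/kg
Q = ṁ·Δh = 22.16 kg/s × -1260.6 kJ/kg = -27934 kJ/s
|Q| = 27934 kW = 100560 MJ/h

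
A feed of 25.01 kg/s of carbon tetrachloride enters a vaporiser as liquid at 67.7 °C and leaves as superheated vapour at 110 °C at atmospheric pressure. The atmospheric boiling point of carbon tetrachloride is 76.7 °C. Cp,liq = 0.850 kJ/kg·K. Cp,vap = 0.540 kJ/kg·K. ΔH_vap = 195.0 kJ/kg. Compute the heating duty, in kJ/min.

Q = 331000 kJ/min

liquid 67.7→76.7 °C: 7.65 kJ/kg
vaporisation at 76.7 °C: 195 kJ/kg
vapour 76.7→110 °C: 17.982 kJ/kg
Δh = 7.65 + 195 + 17.982 = 220.63 kJ/kg
Q = ṁ·Δh = 25.01 kg/s × 220.63 kJ/kg = 5518 kJ/s
|Q| = 5518 kW = 331080 kJ/min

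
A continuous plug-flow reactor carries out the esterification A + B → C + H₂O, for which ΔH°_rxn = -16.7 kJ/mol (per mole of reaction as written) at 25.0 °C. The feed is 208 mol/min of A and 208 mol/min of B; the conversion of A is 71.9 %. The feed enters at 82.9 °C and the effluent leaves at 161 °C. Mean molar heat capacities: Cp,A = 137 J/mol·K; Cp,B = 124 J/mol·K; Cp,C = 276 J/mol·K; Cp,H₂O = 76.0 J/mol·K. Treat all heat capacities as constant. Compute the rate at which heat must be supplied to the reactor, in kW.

Extent of reaction ξ = 0.719 × 208 = 149.55 mol/min
Reaction term: ξ·ΔH°_rxn = 149.55 × -16.7 = -2497.5 kJ/min
Sensible, feed 82.9→25 °C: -3143.3 kJ/min
Outlet flows (mol/min): A 58.448, B 58.448, C 149.55, H₂O 149.55
Sensible, products 25→161 °C: 9234 kJ/min
Q = ΔH = 3593.2 kJ/min = 59.887 kW
Heat supplied = 59.887 kW

Q_in = 59.9 kW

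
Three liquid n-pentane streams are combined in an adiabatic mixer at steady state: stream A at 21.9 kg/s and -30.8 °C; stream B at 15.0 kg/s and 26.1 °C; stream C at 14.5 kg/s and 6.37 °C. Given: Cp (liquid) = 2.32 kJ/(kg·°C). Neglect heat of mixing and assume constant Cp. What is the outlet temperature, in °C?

Adiabatic, steady state ⇒ Σ ṁᵢCp,ᵢ(T_out − Tᵢ) = 0
Σ ṁᵢCp,ᵢTᵢ = 21.9×2.32×-30.8 + 15.0×2.32×26.1 + 14.5×2.32×6.37 = -442.32
Σ ṁᵢCp,ᵢ = 21.9×2.32 + 15.0×2.32 + 14.5×2.32 = 119.25
T_out = -442.32 / 119.25 = -3.7092 °C

T_out = -3.71 °C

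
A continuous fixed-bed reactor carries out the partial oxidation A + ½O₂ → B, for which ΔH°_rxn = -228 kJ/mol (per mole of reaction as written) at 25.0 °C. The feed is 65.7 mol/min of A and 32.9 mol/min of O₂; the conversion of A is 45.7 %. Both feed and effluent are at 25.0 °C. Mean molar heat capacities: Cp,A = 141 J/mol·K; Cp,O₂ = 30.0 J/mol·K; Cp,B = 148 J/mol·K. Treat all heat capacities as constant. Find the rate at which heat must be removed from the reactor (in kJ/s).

Extent of reaction ξ = 0.457 × 65.7 = 30.025 mol/min
Reaction term: ξ·ΔH°_rxn = 30.025 × -228 = -6845.7 kJ/min
Q = ΔH = -6845.7 kJ/min = -114.09 kW
Heat removed = 114.09 kJ/s

Q_out = 114 kJ/s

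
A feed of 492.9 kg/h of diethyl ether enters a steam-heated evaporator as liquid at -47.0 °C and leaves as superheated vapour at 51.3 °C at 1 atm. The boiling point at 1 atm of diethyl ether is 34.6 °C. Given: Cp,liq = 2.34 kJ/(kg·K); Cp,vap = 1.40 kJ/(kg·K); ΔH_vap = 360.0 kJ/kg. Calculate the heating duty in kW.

liquid -47.0→34.6 °C: 190.94 kJ/kg
vaporisation at 34.6 °C: 360 kJ/kg
vapour 34.6→51.3 °C: 23.38 kJ/kg
Δh = 190.94 + 360 + 23.38 = 574.32 kJ/kg
Q = ṁ·Δh = 492.9 kg/h × 574.32 kJ/kg = 283080 kJ/h
|Q| = 78.635 kW

Q = 78.6 kW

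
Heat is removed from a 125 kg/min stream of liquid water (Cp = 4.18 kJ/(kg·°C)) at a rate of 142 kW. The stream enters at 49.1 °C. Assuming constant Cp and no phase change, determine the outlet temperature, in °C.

T_out = 32.8 °C

Q = 142 kW = 8520 kJ/min
ΔT = Q/(ṁ·Cp) = 8520/(125×4.18) = 16.306 K
T_out = 49.1 − 16.306 = 32.794 °C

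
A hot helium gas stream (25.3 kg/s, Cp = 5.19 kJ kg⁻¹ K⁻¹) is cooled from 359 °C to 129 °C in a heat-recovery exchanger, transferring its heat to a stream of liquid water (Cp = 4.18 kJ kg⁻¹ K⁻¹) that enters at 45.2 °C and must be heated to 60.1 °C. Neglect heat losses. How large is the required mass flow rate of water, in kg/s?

Heat released by hot stream: Q = 25.3 × 5.19 × (359 − 129) = 30201 kJ/s
Energy balance on cold side (adiabatic exchanger): Q = ṁ_c·Cp_c·(T_c,out − T_c,in)
ṁ_c = 30201 / [4.18 × (60.1 − 45.2)] = 484.9 kg/s

ṁ_c = 485 kg/s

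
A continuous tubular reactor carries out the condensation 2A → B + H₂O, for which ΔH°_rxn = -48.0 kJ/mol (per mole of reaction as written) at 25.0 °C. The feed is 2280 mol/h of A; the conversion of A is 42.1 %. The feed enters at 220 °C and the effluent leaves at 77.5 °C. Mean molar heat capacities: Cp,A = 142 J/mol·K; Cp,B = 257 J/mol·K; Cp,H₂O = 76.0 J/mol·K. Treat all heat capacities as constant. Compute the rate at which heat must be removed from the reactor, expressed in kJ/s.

Q_out = 18.9 kJ/s

Extent of reaction ξ = 0.421 × 2280 / 2 = 479.94 mol/h
Reaction term: ξ·ΔH°_rxn = 479.94 × -48.0 = -23037 kJ/h
Sensible, feed 220→25 °C: -63133 kJ/h
Outlet flows (mol/h): A 1320.1, B 479.94, H₂O 479.94
Sensible, products 25→77.5 °C: 18232 kJ/h
Q = ΔH = -67938 kJ/h = -18.872 kW
Heat removed = 18.872 kJ/s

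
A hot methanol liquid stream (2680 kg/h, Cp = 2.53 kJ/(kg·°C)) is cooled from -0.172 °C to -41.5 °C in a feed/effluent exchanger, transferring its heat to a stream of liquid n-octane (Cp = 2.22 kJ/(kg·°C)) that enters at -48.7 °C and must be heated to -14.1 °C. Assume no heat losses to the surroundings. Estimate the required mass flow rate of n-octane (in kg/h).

ṁ_c = 3650 kg/h

Heat released by hot stream: Q = 2680 × 2.53 × (-0.172 − -41.5) = 280220 kJ/h
Energy balance on cold side (adiabatic exchanger): Q = ṁ_c·Cp_c·(T_c,out − T_c,in)
ṁ_c = 280220 / [2.22 × (-14.1 − -48.7)] = 3648.1 kg/h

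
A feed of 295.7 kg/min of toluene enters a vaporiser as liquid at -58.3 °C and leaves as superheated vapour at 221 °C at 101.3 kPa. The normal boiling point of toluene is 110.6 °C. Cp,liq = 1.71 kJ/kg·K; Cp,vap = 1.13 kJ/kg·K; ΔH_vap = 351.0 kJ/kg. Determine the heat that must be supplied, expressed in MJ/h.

Q = 13600 MJ/h

liquid -58.3→110.6 °C: 288.82 kJ/kg
vaporisation at 110.6 °C: 351 kJ/kg
vapour 110.6→221 °C: 124.75 kJ/kg
Δh = 288.82 + 351 + 124.75 = 764.57 kJ/kg
Q = ṁ·Δh = 295.7 kg/min × 764.57 kJ/kg = 226080 kJ/min
|Q| = 3768.1 kW = 13565 MJ/h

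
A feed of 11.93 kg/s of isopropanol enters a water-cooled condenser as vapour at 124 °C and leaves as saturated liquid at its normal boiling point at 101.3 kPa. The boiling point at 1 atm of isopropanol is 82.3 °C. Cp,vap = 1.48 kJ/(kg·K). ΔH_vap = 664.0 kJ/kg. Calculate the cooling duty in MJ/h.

Q_c = 31200 MJ/h

vapour 124→82.3 °C: -61.716 kJ/kg
condensation at 82.3 °C: -664 kJ/kg
Δh = -61.716 + -664 = -725.72 kJ/kg
Q = ṁ·Δh = 11.93 kg/s × -725.72 kJ/kg = -8657.8 kJ/s
|Q| = 8657.8 kW = 31168 MJ/h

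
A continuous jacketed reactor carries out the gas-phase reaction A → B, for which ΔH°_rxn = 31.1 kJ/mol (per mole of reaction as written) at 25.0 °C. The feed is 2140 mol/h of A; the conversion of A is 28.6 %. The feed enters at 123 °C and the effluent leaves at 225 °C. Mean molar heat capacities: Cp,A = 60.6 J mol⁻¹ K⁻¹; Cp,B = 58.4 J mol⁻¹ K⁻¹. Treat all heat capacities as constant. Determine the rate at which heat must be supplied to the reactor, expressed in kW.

Q_in = 8.89 kW

Extent of reaction ξ = 0.286 × 2140 = 612.04 mol/h
Reaction term: ξ·ΔH°_rxn = 612.04 × 31.1 = 19034 kJ/h
Sensible, feed 123→25 °C: -12709 kJ/h
Outlet flows (mol/h): A 1528, B 612.04
Sensible, products 25→225 °C: 25668 kJ/h
Q = ΔH = 31993 kJ/h = 8.8869 kW
Heat supplied = 8.8869 kW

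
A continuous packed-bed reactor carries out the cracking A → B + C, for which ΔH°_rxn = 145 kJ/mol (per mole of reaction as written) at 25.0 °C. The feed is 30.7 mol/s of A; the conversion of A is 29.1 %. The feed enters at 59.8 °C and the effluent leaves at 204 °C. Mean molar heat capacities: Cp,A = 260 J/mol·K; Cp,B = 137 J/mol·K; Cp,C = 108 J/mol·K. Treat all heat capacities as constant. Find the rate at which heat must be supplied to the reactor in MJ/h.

Q_in = 8720 MJ/h

Extent of reaction ξ = 0.291 × 30.7 = 8.9337 mol/s
Reaction term: ξ·ΔH°_rxn = 8.9337 × 145 = 1295.4 kJ/s
Sensible, feed 59.8→25 °C: -277.77 kJ/s
Outlet flows (mol/s): A 21.766, B 8.9337, C 8.9337
Sensible, products 25→204 °C: 1404.8 kJ/s
Q = ΔH = 2422.4 kJ/s = 2422.4 kW
Heat supplied = 8720.7 MJ/h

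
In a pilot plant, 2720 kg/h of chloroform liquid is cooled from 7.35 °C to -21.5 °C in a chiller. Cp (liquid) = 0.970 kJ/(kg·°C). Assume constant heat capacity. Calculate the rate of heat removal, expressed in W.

Q_c = 21100 W

Q = ṁ·Cp·ΔT = 2720 × 0.970 × (-21.5 − 7.35) = -76118 kJ/h
Converting: 76118 / 3600 s = 21.144 kW
Cooling duty = 21144 W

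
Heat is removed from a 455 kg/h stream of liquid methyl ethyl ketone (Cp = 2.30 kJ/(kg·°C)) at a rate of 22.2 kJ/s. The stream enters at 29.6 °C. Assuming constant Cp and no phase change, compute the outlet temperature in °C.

Q = 22.2 kJ/s = 79920 kJ/h
ΔT = Q/(ṁ·Cp) = 79920/(455×2.30) = 76.369 K
T_out = 29.6 − 76.369 = -46.769 °C

T_out = -46.8 °C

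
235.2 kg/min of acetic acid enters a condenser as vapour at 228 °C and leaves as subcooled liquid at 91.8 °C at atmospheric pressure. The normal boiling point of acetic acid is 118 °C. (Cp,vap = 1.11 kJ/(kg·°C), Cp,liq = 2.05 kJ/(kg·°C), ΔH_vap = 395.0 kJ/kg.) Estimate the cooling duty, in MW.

vapour 228→118 °C: -122.1 kJ/kg
condensation at 118 °C: -395 kJ/kg
liquid 118→91.8 °C: -53.71 kJ/kg
Δh = -122.1 + -395 + -53.71 = -570.81 kJ/kg
Q = ṁ·Δh = 235.2 kg/min × -570.81 kJ/kg = -134250 kJ/min
|Q| = 2237.6 kW = 2.2376 MW

Q_c = 2.24 MW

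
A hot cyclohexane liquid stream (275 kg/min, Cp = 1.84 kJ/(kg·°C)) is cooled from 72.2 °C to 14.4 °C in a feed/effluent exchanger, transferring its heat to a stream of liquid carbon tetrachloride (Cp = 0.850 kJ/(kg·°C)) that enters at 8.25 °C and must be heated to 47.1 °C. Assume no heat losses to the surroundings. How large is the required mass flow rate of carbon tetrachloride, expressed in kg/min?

ṁ_c = 886 kg/min

Heat released by hot stream: Q = 275 × 1.84 × (72.2 − 14.4) = 29247 kJ/min
Energy balance on cold side (adiabatic exchanger): Q = ṁ_c·Cp_c·(T_c,out − T_c,in)
ṁ_c = 29247 / [0.850 × (47.1 − 8.25)] = 885.66 kg/min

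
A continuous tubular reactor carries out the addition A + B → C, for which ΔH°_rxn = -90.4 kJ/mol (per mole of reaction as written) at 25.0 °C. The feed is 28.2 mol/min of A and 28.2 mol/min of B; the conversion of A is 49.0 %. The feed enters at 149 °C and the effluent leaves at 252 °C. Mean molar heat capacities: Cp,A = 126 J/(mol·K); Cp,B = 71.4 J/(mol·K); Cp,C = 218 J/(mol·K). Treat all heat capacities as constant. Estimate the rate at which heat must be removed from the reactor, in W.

Extent of reaction ξ = 0.490 × 28.2 = 13.818 mol/min
Reaction term: ξ·ΔH°_rxn = 13.818 × -90.4 = -1249.1 kJ/min
Sensible, feed 149→25 °C: -690.27 kJ/min
Outlet flows (mol/min): A 14.382, B 14.382, C 13.818
Sensible, products 25→252 °C: 1328.3 kJ/min
Q = ΔH = -611.16 kJ/min = -10.186 kW
Heat removed = 10186 W

Q_out = 10200 W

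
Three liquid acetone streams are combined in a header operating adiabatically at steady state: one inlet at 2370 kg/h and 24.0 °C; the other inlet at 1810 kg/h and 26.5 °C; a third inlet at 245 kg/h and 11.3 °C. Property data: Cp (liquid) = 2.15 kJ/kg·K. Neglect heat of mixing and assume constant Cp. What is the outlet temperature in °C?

T_out = 24.3 °C

Energy balance with Q = 0: Σ ṁᵢCp,ᵢ(T_out − Tᵢ) = 0
T_out = Σ ṁᵢCp,ᵢTᵢ / Σ ṁᵢCp,ᵢ
      = 231370 / 9513.8 = 24.319 °C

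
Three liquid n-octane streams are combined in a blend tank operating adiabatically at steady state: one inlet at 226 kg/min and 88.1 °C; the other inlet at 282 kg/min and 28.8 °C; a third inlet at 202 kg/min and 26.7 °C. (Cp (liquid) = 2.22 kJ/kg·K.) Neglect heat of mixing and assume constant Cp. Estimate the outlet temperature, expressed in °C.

Energy balance with Q = 0: Σ ṁᵢCp,ᵢ(T_out − Tᵢ) = 0
T_out = Σ ṁᵢCp,ᵢTᵢ / Σ ṁᵢCp,ᵢ
      = 74205 / 1576.2 = 47.078 °C

T_out = 47.1 °C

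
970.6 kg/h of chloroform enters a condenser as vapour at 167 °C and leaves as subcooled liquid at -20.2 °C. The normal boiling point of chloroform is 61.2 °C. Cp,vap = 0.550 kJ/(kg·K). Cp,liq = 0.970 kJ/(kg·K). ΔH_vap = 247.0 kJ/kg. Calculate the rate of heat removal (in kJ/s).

Q_c = 104 kJ/s

vapour 167→61.2 °C: -58.19 kJ/kg
condensation at 61.2 °C: -247 kJ/kg
liquid 61.2→-20.2 °C: -78.958 kJ/kg
Δh = -58.19 + -247 + -78.958 = -384.15 kJ/kg
Q = ṁ·Δh = 970.6 kg/h × -384.15 kJ/kg = -372850 kJ/h
|Q| = 103.57 kW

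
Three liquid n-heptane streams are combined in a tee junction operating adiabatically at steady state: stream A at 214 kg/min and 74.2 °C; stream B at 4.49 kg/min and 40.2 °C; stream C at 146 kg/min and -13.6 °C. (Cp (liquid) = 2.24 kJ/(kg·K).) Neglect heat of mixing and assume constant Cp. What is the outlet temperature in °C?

Adiabatic, steady state ⇒ Σ ṁᵢCp,ᵢ(T_out − Tᵢ) = 0
T_out = Σ ṁᵢCp,ᵢTᵢ / Σ ṁᵢCp,ᵢ
      = 31525 / 816.46 = 38.612 °C

T_out = 38.6 °C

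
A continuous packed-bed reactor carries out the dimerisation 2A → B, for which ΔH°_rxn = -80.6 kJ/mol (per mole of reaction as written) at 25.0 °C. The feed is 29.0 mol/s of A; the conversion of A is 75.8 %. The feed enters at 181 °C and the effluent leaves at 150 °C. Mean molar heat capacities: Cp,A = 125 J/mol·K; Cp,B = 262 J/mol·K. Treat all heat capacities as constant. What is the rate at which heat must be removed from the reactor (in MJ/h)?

Q_out = 3530 MJ/h

Extent of reaction ξ = 0.758 × 29.0 / 2 = 10.991 mol/s
Reaction term: ξ·ΔH°_rxn = 10.991 × -80.6 = -885.87 kJ/s
Sensible, feed 181→25 °C: -565.5 kJ/s
Outlet flows (mol/s): A 7.018, B 10.991
Sensible, products 25→150 °C: 469.61 kJ/s
Q = ΔH = -981.76 kJ/s = -981.76 kW
Heat removed = 3534.3 MJ/h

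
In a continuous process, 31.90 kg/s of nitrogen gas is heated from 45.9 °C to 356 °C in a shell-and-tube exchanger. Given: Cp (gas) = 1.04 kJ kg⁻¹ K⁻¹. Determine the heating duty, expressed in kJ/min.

Q = ṁ·Cp·ΔT = 31.90 × 1.04 × (356 − 45.9) = 10288 kJ/s
Heating duty = 617270 kJ/min

Q = 617000 kJ/min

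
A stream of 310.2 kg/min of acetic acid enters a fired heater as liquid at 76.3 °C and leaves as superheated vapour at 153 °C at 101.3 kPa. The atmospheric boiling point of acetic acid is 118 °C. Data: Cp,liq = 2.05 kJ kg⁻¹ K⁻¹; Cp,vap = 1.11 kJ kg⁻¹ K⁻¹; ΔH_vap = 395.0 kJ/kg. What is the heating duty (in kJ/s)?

Q = 2680 kJ/s

liquid 76.3→118 °C: 85.485 kJ/kg
vaporisation at 118 °C: 395 kJ/kg
vapour 118→153 °C: 38.85 kJ/kg
Δh = 85.485 + 395 + 38.85 = 519.34 kJ/kg
Q = ṁ·Δh = 310.2 kg/min × 519.34 kJ/kg = 161100 kJ/min
|Q| = 2685 kW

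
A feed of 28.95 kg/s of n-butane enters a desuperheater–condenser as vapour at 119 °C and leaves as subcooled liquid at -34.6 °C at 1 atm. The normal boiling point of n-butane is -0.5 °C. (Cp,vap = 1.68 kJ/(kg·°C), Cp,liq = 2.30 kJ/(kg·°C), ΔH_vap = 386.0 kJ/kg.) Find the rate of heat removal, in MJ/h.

Q_c = 69300 MJ/h

vapour 119→-0.5 °C: -200.76 kJ/kg
condensation at -0.5 °C: -386 kJ/kg
liquid -0.5→-34.6 °C: -78.43 kJ/kg
Δh = -200.76 + -386 + -78.43 = -665.19 kJ/kg
Q = ṁ·Δh = 28.95 kg/s × -665.19 kJ/kg = -19257 kJ/s
|Q| = 19257 kW = 69326 MJ/h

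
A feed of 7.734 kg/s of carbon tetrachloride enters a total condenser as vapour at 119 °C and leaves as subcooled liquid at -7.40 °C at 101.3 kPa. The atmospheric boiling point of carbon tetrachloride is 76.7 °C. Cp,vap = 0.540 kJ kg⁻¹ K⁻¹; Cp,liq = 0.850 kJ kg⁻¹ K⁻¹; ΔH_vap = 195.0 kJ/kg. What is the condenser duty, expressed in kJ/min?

Q_c = 134000 kJ/min

vapour 119→76.7 °C: -22.842 kJ/kg
condensation at 76.7 °C: -195 kJ/kg
liquid 76.7→-7.40 °C: -71.485 kJ/kg
Δh = -22.842 + -195 + -71.485 = -289.33 kJ/kg
Q = ṁ·Δh = 7.734 kg/s × -289.33 kJ/kg = -2237.7 kJ/s
|Q| = 2237.7 kW = 134260 kJ/min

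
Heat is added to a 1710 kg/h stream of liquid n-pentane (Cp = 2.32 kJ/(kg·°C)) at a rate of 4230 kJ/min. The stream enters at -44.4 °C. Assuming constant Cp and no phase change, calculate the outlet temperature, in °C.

T_out = 19.6 °C

Q = 4230 kJ/min = 253800 kJ/h
ΔT = Q/(ṁ·Cp) = 253800/(1710×2.32) = 63.975 K
T_out = -44.4 + 63.975 = 19.575 °C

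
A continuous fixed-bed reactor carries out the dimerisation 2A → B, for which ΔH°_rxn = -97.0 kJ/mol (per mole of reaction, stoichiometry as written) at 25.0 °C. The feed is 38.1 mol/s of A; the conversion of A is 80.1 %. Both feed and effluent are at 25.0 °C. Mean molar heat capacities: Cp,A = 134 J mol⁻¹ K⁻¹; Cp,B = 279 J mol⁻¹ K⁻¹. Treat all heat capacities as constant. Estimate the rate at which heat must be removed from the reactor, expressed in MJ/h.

Extent of reaction ξ = 0.801 × 38.1 / 2 = 15.259 mol/s
Reaction term: ξ·ΔH°_rxn = 15.259 × -97.0 = -1480.1 kJ/s
Q = ΔH = -1480.1 kJ/s = -1480.1 kW
Heat removed = 5328.5 MJ/h

Q_out = 5330 MJ/h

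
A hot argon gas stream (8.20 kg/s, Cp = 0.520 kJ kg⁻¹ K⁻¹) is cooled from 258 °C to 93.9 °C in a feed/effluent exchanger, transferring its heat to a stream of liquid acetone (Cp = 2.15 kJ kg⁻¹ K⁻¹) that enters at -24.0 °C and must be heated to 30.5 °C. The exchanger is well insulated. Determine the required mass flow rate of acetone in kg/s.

Heat released by hot stream: Q = 8.20 × 0.520 × (258 − 93.9) = 699.72 kJ/s
Energy balance on cold side (adiabatic exchanger): Q = ṁ_c·Cp_c·(T_c,out − T_c,in)
ṁ_c = 699.72 / [2.15 × (30.5 − -24.0)] = 5.9716 kg/s

ṁ_c = 5.97 kg/s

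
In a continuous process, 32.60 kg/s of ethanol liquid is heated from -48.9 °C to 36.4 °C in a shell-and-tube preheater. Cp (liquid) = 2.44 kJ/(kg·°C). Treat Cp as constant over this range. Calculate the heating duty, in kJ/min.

Q = 407000 kJ/min

Q = ṁ·Cp·ΔT = 32.60 × 2.44 × (36.4 − -48.9) = 6785.1 kJ/s
Heating duty = 407110 kJ/min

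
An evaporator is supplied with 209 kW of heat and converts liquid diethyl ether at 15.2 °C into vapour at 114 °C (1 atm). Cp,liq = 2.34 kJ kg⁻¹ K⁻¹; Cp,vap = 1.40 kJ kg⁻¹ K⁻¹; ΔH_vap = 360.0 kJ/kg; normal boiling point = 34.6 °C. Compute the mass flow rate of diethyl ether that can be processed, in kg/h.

Δh = 2.34×(34.6−15.2) + 360.0 + 1.40×(114−34.6) = 516.56 kJ/kg
Q = 209 kW = 209 kJ/s = 752400 kJ/h
ṁ = Q/Δh = 752400 / 516.56 = 1456.6 kg/h

ṁ = 1460 kg/h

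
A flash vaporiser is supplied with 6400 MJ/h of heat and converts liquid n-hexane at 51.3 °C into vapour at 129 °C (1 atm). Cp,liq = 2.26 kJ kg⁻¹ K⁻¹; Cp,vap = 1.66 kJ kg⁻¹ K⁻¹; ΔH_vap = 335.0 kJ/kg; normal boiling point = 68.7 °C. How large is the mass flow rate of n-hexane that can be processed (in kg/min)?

ṁ = 225 kg/min

Δh = 2.26×(68.7−51.3) + 335.0 + 1.66×(129−68.7) = 474.42 kJ/kg
Q = 6400 MJ/h = 1777.8 kJ/s = 106670 kJ/min
ṁ = Q/Δh = 106670 / 474.42 = 224.83 kg/min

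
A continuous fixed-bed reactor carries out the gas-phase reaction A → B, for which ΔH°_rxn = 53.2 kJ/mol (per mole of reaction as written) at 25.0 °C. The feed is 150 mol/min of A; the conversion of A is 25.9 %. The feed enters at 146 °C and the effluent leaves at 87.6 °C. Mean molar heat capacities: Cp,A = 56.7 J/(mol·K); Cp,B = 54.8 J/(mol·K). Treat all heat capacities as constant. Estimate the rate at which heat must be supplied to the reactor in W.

Q_in = 26100 W

Extent of reaction ξ = 0.259 × 150 = 38.85 mol/min
Reaction term: ξ·ΔH°_rxn = 38.85 × 53.2 = 2066.8 kJ/min
Sensible, feed 146→25 °C: -1029.1 kJ/min
Outlet flows (mol/min): A 111.15, B 38.85
Sensible, products 25→87.6 °C: 527.79 kJ/min
Q = ΔH = 1565.5 kJ/min = 26.092 kW
Heat supplied = 26092 W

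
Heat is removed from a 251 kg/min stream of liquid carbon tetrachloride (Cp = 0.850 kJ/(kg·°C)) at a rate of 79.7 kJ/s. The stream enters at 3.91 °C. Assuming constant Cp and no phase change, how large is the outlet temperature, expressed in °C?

T_out = -18.5 °C

Q = 79.7 kJ/s = 4782 kJ/min
ΔT = Q/(ṁ·Cp) = 4782/(251×0.850) = 22.414 K
T_out = 3.91 − 22.414 = -18.504 °C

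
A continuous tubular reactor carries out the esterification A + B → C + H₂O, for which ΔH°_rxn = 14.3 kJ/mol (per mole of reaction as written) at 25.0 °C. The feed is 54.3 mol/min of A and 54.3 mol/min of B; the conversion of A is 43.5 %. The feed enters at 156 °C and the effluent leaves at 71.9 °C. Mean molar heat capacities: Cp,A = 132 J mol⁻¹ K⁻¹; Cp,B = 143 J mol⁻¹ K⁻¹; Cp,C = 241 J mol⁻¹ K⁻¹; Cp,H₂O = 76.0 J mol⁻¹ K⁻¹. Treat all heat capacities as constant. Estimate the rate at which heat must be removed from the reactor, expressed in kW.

Extent of reaction ξ = 0.435 × 54.3 = 23.62 mol/min
Reaction term: ξ·ΔH°_rxn = 23.62 × 14.3 = 337.77 kJ/min
Sensible, feed 156→25 °C: -1956.2 kJ/min
Outlet flows (mol/min): A 30.679, B 30.679, C 23.62, H₂O 23.62
Sensible, products 25→71.9 °C: 746.86 kJ/min
Q = ΔH = -871.52 kJ/min = -14.525 kW
Heat removed = 14.525 kW

Q_out = 14.5 kW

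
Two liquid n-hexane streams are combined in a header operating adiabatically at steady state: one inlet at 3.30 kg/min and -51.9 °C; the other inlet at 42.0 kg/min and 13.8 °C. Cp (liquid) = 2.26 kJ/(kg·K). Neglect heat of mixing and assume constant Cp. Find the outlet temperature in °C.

No heat crosses the boundary, so H_out = H_in.
Σ ṁᵢCp,ᵢTᵢ = 3.30×2.26×-51.9 + 42.0×2.26×13.8 = 922.83
Σ ṁᵢCp,ᵢ = 3.30×2.26 + 42.0×2.26 = 102.38
T_out = 922.83 / 102.38 = 9.0139 °C

T_out = 9.01 °C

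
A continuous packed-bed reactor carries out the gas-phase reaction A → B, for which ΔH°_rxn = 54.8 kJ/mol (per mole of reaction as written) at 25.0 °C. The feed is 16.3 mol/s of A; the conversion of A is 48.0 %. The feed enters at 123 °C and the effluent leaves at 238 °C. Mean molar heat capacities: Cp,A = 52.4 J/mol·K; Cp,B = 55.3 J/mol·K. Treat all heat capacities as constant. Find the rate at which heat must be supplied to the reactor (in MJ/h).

Q_in = 1910 MJ/h

Extent of reaction ξ = 0.480 × 16.3 = 7.824 mol/s
Reaction term: ξ·ΔH°_rxn = 7.824 × 54.8 = 428.76 kJ/s
Sensible, feed 123→25 °C: -83.704 kJ/s
Outlet flows (mol/s): A 8.476, B 7.824
Sensible, products 25→238 °C: 186.76 kJ/s
Q = ΔH = 531.81 kJ/s = 531.81 kW
Heat supplied = 1914.5 MJ/h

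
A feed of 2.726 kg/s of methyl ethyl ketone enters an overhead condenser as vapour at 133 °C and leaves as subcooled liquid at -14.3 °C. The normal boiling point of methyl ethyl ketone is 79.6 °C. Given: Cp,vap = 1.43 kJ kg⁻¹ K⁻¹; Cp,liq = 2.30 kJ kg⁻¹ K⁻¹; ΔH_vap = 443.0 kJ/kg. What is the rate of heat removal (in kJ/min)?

vapour 133→79.6 °C: -76.362 kJ/kg
condensation at 79.6 °C: -443 kJ/kg
liquid 79.6→-14.3 °C: -215.97 kJ/kg
Δh = -76.362 + -443 + -215.97 = -735.33 kJ/kg
Q = ṁ·Δh = 2.726 kg/s × -735.33 kJ/kg = -2004.5 kJ/s
|Q| = 2004.5 kW = 120270 kJ/min

Q_c = 120000 kJ/min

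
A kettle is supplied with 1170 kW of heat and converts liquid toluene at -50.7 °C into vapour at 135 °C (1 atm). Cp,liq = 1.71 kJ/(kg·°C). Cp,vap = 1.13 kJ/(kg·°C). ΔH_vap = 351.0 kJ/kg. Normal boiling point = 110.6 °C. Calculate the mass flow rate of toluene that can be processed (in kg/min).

ṁ = 107 kg/min

Δh = 1.71×(110.6−-50.7) + 351.0 + 1.13×(135−110.6) = 654.4 kJ/kg
Q = 1170 kW = 1170 kJ/s = 70200 kJ/min
ṁ = Q/Δh = 70200 / 654.4 = 107.27 kg/min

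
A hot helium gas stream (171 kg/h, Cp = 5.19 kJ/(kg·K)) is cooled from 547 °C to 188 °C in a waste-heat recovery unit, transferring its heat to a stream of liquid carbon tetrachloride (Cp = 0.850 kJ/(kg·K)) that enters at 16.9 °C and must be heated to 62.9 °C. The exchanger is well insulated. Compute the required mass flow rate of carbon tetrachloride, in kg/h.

Heat released by hot stream: Q = 171 × 5.19 × (547 − 188) = 318610 kJ/h
Energy balance on cold side (adiabatic exchanger): Q = ṁ_c·Cp_c·(T_c,out − T_c,in)
ṁ_c = 318610 / [0.850 × (62.9 − 16.9)] = 8148.6 kg/h

ṁ_c = 8150 kg/h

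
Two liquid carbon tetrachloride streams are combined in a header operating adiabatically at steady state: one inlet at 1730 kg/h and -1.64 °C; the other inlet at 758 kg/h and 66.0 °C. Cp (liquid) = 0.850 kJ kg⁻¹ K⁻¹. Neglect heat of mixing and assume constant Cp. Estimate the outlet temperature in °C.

Adiabatic, steady state ⇒ Σ ṁᵢCp,ᵢ(T_out − Tᵢ) = 0
T_out = Σ ṁᵢCp,ᵢTᵢ / Σ ṁᵢCp,ᵢ
      = 40112 / 2114.8 = 18.967 °C

T_out = 19.0 °C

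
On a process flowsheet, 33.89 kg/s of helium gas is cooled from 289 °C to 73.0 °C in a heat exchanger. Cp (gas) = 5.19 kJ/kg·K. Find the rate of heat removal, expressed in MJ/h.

Q = ṁ·Cp·ΔT = 33.89 × 5.19 × (73.0 − 289) = -37992 kJ/s
Cooling duty = 136770 MJ/h

Q_c = 137000 MJ/h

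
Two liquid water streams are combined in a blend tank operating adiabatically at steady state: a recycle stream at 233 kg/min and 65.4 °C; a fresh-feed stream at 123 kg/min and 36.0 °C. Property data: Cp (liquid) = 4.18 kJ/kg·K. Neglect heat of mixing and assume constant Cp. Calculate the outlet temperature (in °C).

Energy balance with Q = 0: Σ ṁᵢCp,ᵢ(T_out − Tᵢ) = 0
Σ ṁᵢCp,ᵢTᵢ = 233×4.18×65.4 + 123×4.18×36.0 = 82205
Σ ṁᵢCp,ᵢ = 233×4.18 + 123×4.18 = 1488.1
T_out = 82205 / 1488.1 = 55.242 °C

T_out = 55.2 °C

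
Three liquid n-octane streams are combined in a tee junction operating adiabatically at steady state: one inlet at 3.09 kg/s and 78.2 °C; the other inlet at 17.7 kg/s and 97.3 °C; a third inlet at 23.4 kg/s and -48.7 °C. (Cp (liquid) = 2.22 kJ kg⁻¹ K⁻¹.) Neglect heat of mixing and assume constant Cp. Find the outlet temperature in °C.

T_out = 18.7 °C

No heat crosses the boundary, so H_out = H_in.
T_out = Σ ṁᵢCp,ᵢTᵢ / Σ ṁᵢCp,ᵢ
      = 1829.9 / 98.102 = 18.653 °C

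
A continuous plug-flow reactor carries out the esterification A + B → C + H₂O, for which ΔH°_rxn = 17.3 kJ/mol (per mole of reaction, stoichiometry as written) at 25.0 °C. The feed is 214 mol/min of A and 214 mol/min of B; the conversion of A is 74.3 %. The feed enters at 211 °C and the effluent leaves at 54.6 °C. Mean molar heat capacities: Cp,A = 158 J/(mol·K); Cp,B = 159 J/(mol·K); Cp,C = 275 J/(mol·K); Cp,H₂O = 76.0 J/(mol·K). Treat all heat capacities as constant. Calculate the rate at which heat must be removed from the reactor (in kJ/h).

Q_out = 462000 kJ/h

Extent of reaction ξ = 0.743 × 214 = 159 mol/min
Reaction term: ξ·ΔH°_rxn = 159 × 17.3 = 2750.7 kJ/min
Sensible, feed 211→25 °C: -12618 kJ/min
Outlet flows (mol/min): A 54.998, B 54.998, C 159, H₂O 159
Sensible, products 25→54.6 °C: 2168 kJ/min
Q = ΔH = -7699.1 kJ/min = -128.32 kW
Heat removed = 461950 kJ/h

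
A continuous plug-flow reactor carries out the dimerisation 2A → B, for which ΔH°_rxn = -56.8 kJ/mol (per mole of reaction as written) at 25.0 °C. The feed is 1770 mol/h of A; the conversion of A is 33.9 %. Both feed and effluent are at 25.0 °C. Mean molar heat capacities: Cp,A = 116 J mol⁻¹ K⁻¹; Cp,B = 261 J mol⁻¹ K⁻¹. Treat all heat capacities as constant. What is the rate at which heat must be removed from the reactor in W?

Extent of reaction ξ = 0.339 × 1770 / 2 = 300.02 mol/h
Reaction term: ξ·ΔH°_rxn = 300.02 × -56.8 = -17041 kJ/h
Q = ΔH = -17041 kJ/h = -4.7336 kW
Heat removed = 4733.6 W

Q_out = 4730 W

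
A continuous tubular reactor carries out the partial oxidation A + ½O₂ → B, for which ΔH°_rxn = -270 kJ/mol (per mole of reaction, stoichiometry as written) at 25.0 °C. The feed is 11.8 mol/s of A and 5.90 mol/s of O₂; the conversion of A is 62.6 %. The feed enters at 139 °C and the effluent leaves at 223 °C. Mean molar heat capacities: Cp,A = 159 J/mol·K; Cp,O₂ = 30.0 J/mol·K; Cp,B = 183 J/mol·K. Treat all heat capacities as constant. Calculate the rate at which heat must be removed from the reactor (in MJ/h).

Q_out = 6510 MJ/h

Extent of reaction ξ = 0.626 × 11.8 = 7.3868 mol/s
Reaction term: ξ·ΔH°_rxn = 7.3868 × -270 = -1994.4 kJ/s
Sensible, feed 139→25 °C: -234.06 kJ/s
Outlet flows (mol/s): A 4.4132, O₂ 2.2066, B 7.3868
Sensible, products 25→223 °C: 419.7 kJ/s
Q = ΔH = -1808.8 kJ/s = -1808.8 kW
Heat removed = 6511.7 MJ/h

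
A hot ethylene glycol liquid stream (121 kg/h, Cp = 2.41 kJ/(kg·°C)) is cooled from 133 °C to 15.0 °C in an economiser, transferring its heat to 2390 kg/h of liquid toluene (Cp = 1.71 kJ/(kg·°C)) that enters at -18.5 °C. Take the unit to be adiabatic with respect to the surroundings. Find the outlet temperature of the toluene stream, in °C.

T_c,out = -10.1 °C

Heat released by hot stream: Q = 121 × 2.41 × (133 − 15.0) = 34410 kJ/h
Energy balance on cold side (adiabatic exchanger): Q = ṁ_c·Cp_c·(T_c,out − T_c,in)
T_c,out = -18.5 + 34410/(2390 × 1.71) = -10.08 °C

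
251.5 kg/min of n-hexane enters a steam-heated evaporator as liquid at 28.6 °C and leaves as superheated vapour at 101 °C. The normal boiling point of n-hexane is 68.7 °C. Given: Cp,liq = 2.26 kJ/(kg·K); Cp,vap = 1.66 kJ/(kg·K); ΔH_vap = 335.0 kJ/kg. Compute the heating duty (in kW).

Q = 2010 kW

liquid 28.6→68.7 °C: 90.626 kJ/kg
vaporisation at 68.7 °C: 335 kJ/kg
vapour 68.7→101 °C: 53.618 kJ/kg
Δh = 90.626 + 335 + 53.618 = 479.24 kJ/kg
Q = ṁ·Δh = 251.5 kg/min × 479.24 kJ/kg = 120530 kJ/min
|Q| = 2008.8 kW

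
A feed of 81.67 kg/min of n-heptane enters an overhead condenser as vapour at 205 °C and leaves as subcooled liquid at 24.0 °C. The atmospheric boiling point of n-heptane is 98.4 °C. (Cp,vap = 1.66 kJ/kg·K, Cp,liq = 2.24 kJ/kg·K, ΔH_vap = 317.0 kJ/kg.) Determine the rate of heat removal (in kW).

vapour 205→98.4 °C: -176.96 kJ/kg
condensation at 98.4 °C: -317 kJ/kg
liquid 98.4→24.0 °C: -166.66 kJ/kg
Δh = -176.96 + -317 + -166.66 = -660.61 kJ/kg
Q = ṁ·Δh = 81.67 kg/min × -660.61 kJ/kg = -53952 kJ/min
|Q| = 899.2 kW

Q_c = 899 kW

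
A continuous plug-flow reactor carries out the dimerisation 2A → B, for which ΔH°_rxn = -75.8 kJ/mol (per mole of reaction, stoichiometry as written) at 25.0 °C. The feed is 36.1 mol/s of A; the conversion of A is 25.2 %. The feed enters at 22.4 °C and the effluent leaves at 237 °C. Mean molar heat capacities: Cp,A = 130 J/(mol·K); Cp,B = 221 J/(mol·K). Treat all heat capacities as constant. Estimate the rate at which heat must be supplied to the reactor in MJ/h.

Q_in = 2250 MJ/h

Extent of reaction ξ = 0.252 × 36.1 / 2 = 4.5486 mol/s
Reaction term: ξ·ΔH°_rxn = 4.5486 × -75.8 = -344.78 kJ/s
Sensible, feed 22.4→25 °C: 12.202 kJ/s
Outlet flows (mol/s): A 27.003, B 4.5486
Sensible, products 25→237 °C: 957.31 kJ/s
Q = ΔH = 624.73 kJ/s = 624.73 kW
Heat supplied = 2249 MJ/h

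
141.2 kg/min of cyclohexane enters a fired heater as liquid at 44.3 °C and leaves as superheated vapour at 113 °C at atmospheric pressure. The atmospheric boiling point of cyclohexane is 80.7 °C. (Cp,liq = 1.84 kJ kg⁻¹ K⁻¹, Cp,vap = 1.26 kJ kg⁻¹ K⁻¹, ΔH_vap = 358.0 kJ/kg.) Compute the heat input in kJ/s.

liquid 44.3→80.7 °C: 66.976 kJ/kg
vaporisation at 80.7 °C: 358 kJ/kg
vapour 80.7→113 °C: 40.698 kJ/kg
Δh = 66.976 + 358 + 40.698 = 465.67 kJ/kg
Q = ṁ·Δh = 141.2 kg/min × 465.67 kJ/kg = 65753 kJ/min
|Q| = 1095.9 kW

Q = 1100 kJ/s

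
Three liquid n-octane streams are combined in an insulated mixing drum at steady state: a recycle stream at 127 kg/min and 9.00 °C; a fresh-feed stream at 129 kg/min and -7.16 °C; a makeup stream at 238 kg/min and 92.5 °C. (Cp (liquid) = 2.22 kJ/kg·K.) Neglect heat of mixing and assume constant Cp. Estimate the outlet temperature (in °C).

T_out = 45.0 °C

No heat crosses the boundary, so H_out = H_in.
T_out = Σ ṁᵢCp,ᵢTᵢ / Σ ṁᵢCp,ᵢ
      = 49360 / 1096.7 = 45.009 °C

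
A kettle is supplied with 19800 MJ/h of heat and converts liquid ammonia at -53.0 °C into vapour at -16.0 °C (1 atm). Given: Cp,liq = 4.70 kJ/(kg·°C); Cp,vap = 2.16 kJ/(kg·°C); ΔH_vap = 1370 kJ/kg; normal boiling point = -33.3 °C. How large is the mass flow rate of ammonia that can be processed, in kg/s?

Δh = 4.70×(-33.3−-53.0) + 1370 + 2.16×(-16.0−-33.3) = 1500 kJ/kg
Q = 19800 MJ/h = 5500 kJ/s = 5500 kJ/s
ṁ = Q/Δh = 5500 / 1500 = 3.6668 kg/s

ṁ = 3.67 kg/s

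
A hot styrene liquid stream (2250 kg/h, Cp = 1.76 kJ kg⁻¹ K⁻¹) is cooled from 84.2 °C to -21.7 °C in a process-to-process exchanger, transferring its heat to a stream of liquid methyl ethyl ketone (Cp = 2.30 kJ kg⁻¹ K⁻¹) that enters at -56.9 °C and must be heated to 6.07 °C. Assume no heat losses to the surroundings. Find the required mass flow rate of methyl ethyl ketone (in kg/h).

Heat released by hot stream: Q = 2250 × 1.76 × (84.2 − -21.7) = 419360 kJ/h
Energy balance on cold side (adiabatic exchanger): Q = ṁ_c·Cp_c·(T_c,out − T_c,in)
ṁ_c = 419360 / [2.30 × (6.07 − -56.9)] = 2895.5 kg/h

ṁ_c = 2900 kg/h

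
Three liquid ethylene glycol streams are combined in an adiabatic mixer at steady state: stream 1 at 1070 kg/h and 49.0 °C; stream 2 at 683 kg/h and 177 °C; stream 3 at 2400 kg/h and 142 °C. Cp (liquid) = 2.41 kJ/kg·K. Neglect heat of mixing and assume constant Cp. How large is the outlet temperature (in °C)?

T_out = 124 °C

Energy balance with Q = 0: Σ ṁᵢCp,ᵢ(T_out − Tᵢ) = 0
Σ ṁᵢCp,ᵢTᵢ = 1070×2.41×49.0 + 683×2.41×177 + 2400×2.41×142 = 1.239e+06
Σ ṁᵢCp,ᵢ = 1070×2.41 + 683×2.41 + 2400×2.41 = 10009
T_out = 1.239e+06 / 10009 = 123.8 °C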